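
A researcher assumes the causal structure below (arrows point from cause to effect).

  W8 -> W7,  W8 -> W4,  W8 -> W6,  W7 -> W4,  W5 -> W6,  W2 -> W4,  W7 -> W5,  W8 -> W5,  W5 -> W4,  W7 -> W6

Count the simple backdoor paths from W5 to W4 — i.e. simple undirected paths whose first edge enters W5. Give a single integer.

6

A backdoor path from W5 to W4 is any simple undirected path whose first edge points into W5 (i.e. leaves W5 via a parent).
Parents of W5: {W7, W8}.
Enumerating:
  P1: W5 <- W8 -> W7 -> W4
  P2: W5 <- W8 -> W6 <- W7 -> W4
  P3: W5 <- W8 -> W4
  P4: W5 <- W7 <- W8 -> W4
  P5: W5 <- W7 -> W6 <- W8 -> W4
  P6: W5 <- W7 -> W4
That exhausts the simple backdoor paths. Count: 6.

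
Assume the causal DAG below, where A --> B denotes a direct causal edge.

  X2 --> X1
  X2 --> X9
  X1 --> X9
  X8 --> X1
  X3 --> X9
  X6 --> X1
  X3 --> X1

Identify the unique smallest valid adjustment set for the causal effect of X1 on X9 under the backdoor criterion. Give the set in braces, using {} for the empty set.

Variables eligible for adjustment (non-descendants of X1, excluding X1 and X9): {X2, X3, X6, X8}.
Backdoor paths from X1 to X9:
  P1: X1 <- X2 -> X9
  P2: X1 <- X3 -> X9
The empty set is not sufficient: P1 (X1 <- X2 -> X9) has no collider blocking it and no conditioned non-collider, so it is open.
Try {X2, X3}:
  P1: blocked at fork node X2 ∈ conditioning set.
  P2: blocked at fork node X3 ∈ conditioning set.
{X2, X3} contains no descendant of X1 and blocks every backdoor path.
Every element of {X2, X3} is needed (dropping X2 leaves P1 open; dropping X3 leaves P2 open), so no proper subset is valid.
Among all size-2 subsets of the eligible variables, only {X2, X3} blocks every backdoor path, so it is the unique smallest valid adjustment set.

{X2, X3}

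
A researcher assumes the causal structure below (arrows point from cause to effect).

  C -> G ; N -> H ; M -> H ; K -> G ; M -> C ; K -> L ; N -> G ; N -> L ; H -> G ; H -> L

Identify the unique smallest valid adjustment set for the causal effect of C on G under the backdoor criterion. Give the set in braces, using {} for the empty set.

Variables eligible for adjustment (non-descendants of C, excluding C and G): {H, K, L, M, N}.
Backdoor paths from C to G:
  P1: C <- M -> H <- N -> L <- K -> G
  P2: C <- M -> H <- N -> G
  P3: C <- M -> H -> L <- K -> G
  P4: C <- M -> H -> L <- N -> G
  P5: C <- M -> H -> G
The empty set is not sufficient: P5 (C <- M -> H -> G) has no collider blocking it and no conditioned non-collider, so it is open.
Try {M}:
  P1: blocked at fork node M ∈ conditioning set.
  P2: blocked at fork node M ∈ conditioning set.
  P3: blocked at fork node M ∈ conditioning set.
  P4: blocked at fork node M ∈ conditioning set.
  P5: blocked at fork node M ∈ conditioning set.
{M} contains no descendant of C and blocks every backdoor path.
No other singleton works — e.g. {K} leaves P5 open — so {M} is the unique smallest valid adjustment set.

{M}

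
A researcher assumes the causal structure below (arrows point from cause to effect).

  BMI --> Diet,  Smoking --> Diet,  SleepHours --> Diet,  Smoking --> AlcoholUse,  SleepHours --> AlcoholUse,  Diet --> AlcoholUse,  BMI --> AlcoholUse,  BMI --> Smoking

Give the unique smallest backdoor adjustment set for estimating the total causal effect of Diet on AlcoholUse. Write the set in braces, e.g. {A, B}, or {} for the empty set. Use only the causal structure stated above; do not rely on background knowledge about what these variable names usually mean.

{BMI, SleepHours, Smoking}

Variables eligible for adjustment (non-descendants of Diet, excluding Diet and AlcoholUse): {BMI, SleepHours, Smoking}.
Backdoor paths from Diet to AlcoholUse:
  P1: Diet <- BMI -> Smoking -> AlcoholUse
  P2: Diet <- BMI -> AlcoholUse
  P3: Diet <- Smoking <- BMI -> AlcoholUse
  P4: Diet <- Smoking -> AlcoholUse
  P5: Diet <- SleepHours -> AlcoholUse
The empty set is not sufficient: P1 (Diet <- BMI -> Smoking -> AlcoholUse) has no collider blocking it and no conditioned non-collider, so it is open.
Try {BMI, SleepHours, Smoking}:
  P1: blocked at fork node BMI ∈ conditioning set.
  P2: blocked at fork node BMI ∈ conditioning set.
  P3: blocked at chain node Smoking ∈ conditioning set.
  P4: blocked at fork node Smoking ∈ conditioning set.
  P5: blocked at fork node SleepHours ∈ conditioning set.
{BMI, SleepHours, Smoking} contains no descendant of Diet and blocks every backdoor path.
Every element of {BMI, SleepHours, Smoking} is needed (dropping BMI leaves P2 open; dropping SleepHours leaves P5 open; dropping Smoking leaves P4 open), so no proper subset is valid.
Among all size-3 subsets of the eligible variables, only {BMI, SleepHours, Smoking} blocks every backdoor path, so it is the unique smallest valid adjustment set.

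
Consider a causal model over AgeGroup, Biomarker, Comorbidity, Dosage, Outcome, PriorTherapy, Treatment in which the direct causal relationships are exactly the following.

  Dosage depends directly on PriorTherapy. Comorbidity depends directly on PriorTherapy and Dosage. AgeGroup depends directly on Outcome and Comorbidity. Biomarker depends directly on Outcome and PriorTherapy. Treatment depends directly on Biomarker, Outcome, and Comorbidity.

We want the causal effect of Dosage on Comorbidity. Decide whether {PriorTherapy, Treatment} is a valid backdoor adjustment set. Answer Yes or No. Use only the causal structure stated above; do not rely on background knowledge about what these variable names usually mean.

No

Backdoor paths from Dosage to Comorbidity (paths whose first edge points into Dosage):
  P1: Dosage <- PriorTherapy -> Biomarker <- Outcome -> Treatment <- Comorbidity
  P2: Dosage <- PriorTherapy -> Biomarker <- Outcome -> AgeGroup <- Comorbidity
  P3: Dosage <- PriorTherapy -> Biomarker -> Treatment <- Outcome -> AgeGroup <- Comorbidity
  P4: Dosage <- PriorTherapy -> Biomarker -> Treatment <- Comorbidity
  P5: Dosage <- PriorTherapy -> Comorbidity
Condition 1 (no descendant of Dosage in the set): FAILS — Treatment is a descendant of Dosage.
Condition 2 (every backdoor path blocked by {PriorTherapy, Treatment}):
  P1: blocked at fork node PriorTherapy ∈ conditioning set.
  P2: blocked at fork node PriorTherapy ∈ conditioning set.
  P3: blocked at fork node PriorTherapy ∈ conditioning set.
  P4: blocked at fork node PriorTherapy ∈ conditioning set.
  P5: blocked at fork node PriorTherapy ∈ conditioning set.
{PriorTherapy, Treatment} does not satisfy the backdoor criterion.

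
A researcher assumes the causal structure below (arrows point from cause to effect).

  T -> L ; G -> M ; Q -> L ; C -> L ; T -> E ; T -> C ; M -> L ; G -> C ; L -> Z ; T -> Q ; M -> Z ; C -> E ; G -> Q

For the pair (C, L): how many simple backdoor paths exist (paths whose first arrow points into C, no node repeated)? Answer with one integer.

8

A backdoor path from C to L is any simple undirected path whose first edge points into C (i.e. leaves C via a parent).
Parents of C: {G, T}.
Enumerating:
  P1: C <- G -> Q <- T -> L
  P2: C <- G -> Q -> L
  P3: C <- G -> M -> L
  P4: C <- G -> M -> Z <- L
  P5: C <- T -> Q <- G -> M -> L
  P6: C <- T -> Q <- G -> M -> Z <- L
  P7: C <- T -> Q -> L
  P8: C <- T -> L
That exhausts the simple backdoor paths. Count: 8.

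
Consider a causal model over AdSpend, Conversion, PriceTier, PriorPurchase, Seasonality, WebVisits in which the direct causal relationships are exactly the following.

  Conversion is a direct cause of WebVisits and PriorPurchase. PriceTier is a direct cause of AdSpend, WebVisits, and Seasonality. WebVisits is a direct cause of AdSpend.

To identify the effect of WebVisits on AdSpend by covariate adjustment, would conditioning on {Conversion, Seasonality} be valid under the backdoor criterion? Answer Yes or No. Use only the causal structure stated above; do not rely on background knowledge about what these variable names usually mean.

No

Backdoor paths from WebVisits to AdSpend (paths whose first edge points into WebVisits):
  P1: WebVisits <- PriceTier -> AdSpend
Condition 1 (no descendant of WebVisits in the set): holds — descendants of WebVisits are {AdSpend}; none are in {Conversion, Seasonality}.
Condition 2 (every backdoor path blocked by {Conversion, Seasonality}):
  P1: open — no interior node is in the conditioning set.
{Conversion, Seasonality} does not satisfy the backdoor criterion.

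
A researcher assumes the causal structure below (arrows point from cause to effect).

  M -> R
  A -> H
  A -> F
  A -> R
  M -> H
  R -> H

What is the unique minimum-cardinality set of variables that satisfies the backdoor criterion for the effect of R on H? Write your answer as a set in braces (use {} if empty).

{A, M}

Variables eligible for adjustment (non-descendants of R, excluding R and H): {A, F, M}.
Backdoor paths from R to H:
  P1: R <- M -> H
  P2: R <- A -> H
The empty set is not sufficient: P1 (R <- M -> H) has no collider blocking it and no conditioned non-collider, so it is open.
Try {A, M}:
  P1: blocked at fork node M ∈ conditioning set.
  P2: blocked at fork node A ∈ conditioning set.
{A, M} contains no descendant of R and blocks every backdoor path.
Every element of {A, M} is needed (dropping A leaves P2 open; dropping M leaves P1 open), so no proper subset is valid.
Among all size-2 subsets of the eligible variables, only {A, M} blocks every backdoor path, so it is the unique smallest valid adjustment set.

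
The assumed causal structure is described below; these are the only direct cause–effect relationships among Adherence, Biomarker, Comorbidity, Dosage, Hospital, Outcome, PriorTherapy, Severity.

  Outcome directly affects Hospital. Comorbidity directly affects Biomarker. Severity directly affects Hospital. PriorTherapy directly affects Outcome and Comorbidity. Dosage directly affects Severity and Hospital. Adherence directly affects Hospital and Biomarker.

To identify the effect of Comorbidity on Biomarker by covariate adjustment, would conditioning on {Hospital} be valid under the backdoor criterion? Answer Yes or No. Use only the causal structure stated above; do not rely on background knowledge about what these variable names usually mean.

No

Backdoor paths from Comorbidity to Biomarker (paths whose first edge points into Comorbidity):
  P1: Comorbidity <- PriorTherapy -> Outcome -> Hospital <- Adherence -> Biomarker
Condition 1 (no descendant of Comorbidity in the set): holds — descendants of Comorbidity are {Biomarker}; none are in {Hospital}.
Condition 2 (every backdoor path blocked by {Hospital}):
  P1: open — collider(s) Hospital are conditioned on (or have a conditioned descendant) and no non-collider on the path is in the set.
{Hospital} does not satisfy the backdoor criterion.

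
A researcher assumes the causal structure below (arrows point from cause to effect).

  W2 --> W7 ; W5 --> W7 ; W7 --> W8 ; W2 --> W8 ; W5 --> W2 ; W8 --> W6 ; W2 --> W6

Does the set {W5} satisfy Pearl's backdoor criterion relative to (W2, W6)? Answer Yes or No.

Backdoor paths from W2 to W6 (paths whose first edge points into W2):
  P1: W2 <- W5 -> W7 -> W8 -> W6
Condition 1 (no descendant of W2 in the set): holds — descendants of W2 are {W6, W7, W8}; none are in {W5}.
Condition 2 (every backdoor path blocked by {W5}):
  P1: blocked at fork node W5 ∈ conditioning set.
{W5} satisfies the backdoor criterion.

Yes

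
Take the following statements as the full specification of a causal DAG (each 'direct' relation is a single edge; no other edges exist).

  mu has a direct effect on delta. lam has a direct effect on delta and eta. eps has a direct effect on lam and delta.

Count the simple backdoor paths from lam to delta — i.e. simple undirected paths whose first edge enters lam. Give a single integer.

1

A backdoor path from lam to delta is any simple undirected path whose first edge points into lam (i.e. leaves lam via a parent).
Parents of lam: {eps}.
Enumerating:
  P1: lam <- eps -> delta
That exhausts the simple backdoor paths. Count: 1.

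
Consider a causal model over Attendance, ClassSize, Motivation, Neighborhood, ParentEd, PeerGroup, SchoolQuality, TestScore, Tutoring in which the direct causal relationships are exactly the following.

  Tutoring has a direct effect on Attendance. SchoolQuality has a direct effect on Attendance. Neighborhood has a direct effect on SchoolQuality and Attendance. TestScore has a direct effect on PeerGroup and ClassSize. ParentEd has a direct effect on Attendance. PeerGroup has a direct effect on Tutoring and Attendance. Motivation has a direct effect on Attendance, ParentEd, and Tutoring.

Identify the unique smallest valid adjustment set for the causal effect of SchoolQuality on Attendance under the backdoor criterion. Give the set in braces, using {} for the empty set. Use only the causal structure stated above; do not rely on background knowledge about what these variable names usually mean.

{Neighborhood}

Variables eligible for adjustment (non-descendants of SchoolQuality, excluding SchoolQuality and Attendance): {ClassSize, Motivation, Neighborhood, ParentEd, PeerGroup, TestScore, Tutoring}.
Backdoor paths from SchoolQuality to Attendance:
  P1: SchoolQuality <- Neighborhood -> Attendance
The empty set is not sufficient: P1 (SchoolQuality <- Neighborhood -> Attendance) has no collider blocking it and no conditioned non-collider, so it is open.
Try {Neighborhood}:
  P1: blocked at fork node Neighborhood ∈ conditioning set.
{Neighborhood} contains no descendant of SchoolQuality and blocks every backdoor path.
No other singleton works — e.g. {TestScore} leaves P1 open — so {Neighborhood} is the unique smallest valid adjustment set.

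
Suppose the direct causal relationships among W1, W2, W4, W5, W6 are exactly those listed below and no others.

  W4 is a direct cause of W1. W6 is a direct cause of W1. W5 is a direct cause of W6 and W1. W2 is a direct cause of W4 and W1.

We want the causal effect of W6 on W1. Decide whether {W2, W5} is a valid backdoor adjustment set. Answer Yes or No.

Yes

Backdoor paths from W6 to W1 (paths whose first edge points into W6):
  P1: W6 <- W5 -> W1
Condition 1 (no descendant of W6 in the set): holds — descendants of W6 are {W1}; none are in {W2, W5}.
Condition 2 (every backdoor path blocked by {W2, W5}):
  P1: blocked at fork node W5 ∈ conditioning set.
{W2, W5} satisfies the backdoor criterion.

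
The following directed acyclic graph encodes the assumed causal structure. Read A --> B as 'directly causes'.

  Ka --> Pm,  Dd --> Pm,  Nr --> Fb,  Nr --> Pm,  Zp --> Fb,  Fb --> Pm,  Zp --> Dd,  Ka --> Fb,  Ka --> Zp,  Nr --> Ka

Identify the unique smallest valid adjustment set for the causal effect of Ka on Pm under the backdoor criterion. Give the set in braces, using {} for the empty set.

Variables eligible for adjustment (non-descendants of Ka, excluding Ka and Pm): {Nr}.
Backdoor paths from Ka to Pm:
  P1: Ka <- Nr -> Fb <- Zp -> Dd -> Pm
  P2: Ka <- Nr -> Fb -> Pm
  P3: Ka <- Nr -> Pm
The empty set is not sufficient: P2 (Ka <- Nr -> Fb -> Pm) has no collider blocking it and no conditioned non-collider, so it is open.
Try {Nr}:
  P1: blocked at fork node Nr ∈ conditioning set.
  P2: blocked at fork node Nr ∈ conditioning set.
  P3: blocked at fork node Nr ∈ conditioning set.
{Nr} contains no descendant of Ka and blocks every backdoor path.
{Nr} is the unique smallest valid adjustment set.

{Nr}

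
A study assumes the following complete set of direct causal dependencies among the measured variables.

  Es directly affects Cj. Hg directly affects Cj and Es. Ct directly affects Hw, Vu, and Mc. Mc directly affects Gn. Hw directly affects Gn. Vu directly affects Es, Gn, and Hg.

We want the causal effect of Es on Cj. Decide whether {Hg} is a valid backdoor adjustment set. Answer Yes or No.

Backdoor paths from Es to Cj (paths whose first edge points into Es):
  P1: Es <- Vu -> Hg -> Cj
  P2: Es <- Hg -> Cj
Condition 1 (no descendant of Es in the set): holds — descendants of Es are {Cj}; none are in {Hg}.
Condition 2 (every backdoor path blocked by {Hg}):
  P1: blocked at chain node Hg ∈ conditioning set.
  P2: blocked at fork node Hg ∈ conditioning set.
{Hg} satisfies the backdoor criterion.

Yes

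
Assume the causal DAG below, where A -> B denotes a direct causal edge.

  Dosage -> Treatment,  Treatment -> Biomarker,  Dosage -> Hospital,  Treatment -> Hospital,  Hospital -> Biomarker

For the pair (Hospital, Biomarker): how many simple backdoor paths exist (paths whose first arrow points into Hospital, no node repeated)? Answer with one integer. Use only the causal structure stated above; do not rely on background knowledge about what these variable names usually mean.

2

A backdoor path from Hospital to Biomarker is any simple undirected path whose first edge points into Hospital (i.e. leaves Hospital via a parent).
Parents of Hospital: {Dosage, Treatment}.
Enumerating:
  P1: Hospital <- Dosage -> Treatment -> Biomarker
  P2: Hospital <- Treatment -> Biomarker
That exhausts the simple backdoor paths. Count: 2.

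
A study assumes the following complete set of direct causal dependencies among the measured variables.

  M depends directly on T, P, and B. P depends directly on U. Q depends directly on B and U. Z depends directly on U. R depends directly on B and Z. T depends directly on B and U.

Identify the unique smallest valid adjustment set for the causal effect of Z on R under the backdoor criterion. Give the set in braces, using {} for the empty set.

{}

Variables eligible for adjustment (non-descendants of Z, excluding Z and R): {B, M, P, Q, T, U}.
Backdoor paths from Z to R:
  P1: Z <- U -> T <- B -> R
  P2: Z <- U -> T -> M <- B -> R
  P3: Z <- U -> P -> M <- B -> R
  P4: Z <- U -> P -> M <- T <- B -> R
  P5: Z <- U -> Q <- B -> R
Each backdoor path contains an unconditioned collider, so every path is already blocked with the empty conditioning set:
  P1: blocked at collider T (neither it nor any descendant is in the conditioning set).
  P2: blocked at collider M (neither it nor any descendant is in the conditioning set).
  P3: blocked at collider M (neither it nor any descendant is in the conditioning set).
  P4: blocked at collider M (neither it nor any descendant is in the conditioning set).
  P5: blocked at collider Q (neither it nor any descendant is in the conditioning set).
The empty set is therefore the unique smallest valid set.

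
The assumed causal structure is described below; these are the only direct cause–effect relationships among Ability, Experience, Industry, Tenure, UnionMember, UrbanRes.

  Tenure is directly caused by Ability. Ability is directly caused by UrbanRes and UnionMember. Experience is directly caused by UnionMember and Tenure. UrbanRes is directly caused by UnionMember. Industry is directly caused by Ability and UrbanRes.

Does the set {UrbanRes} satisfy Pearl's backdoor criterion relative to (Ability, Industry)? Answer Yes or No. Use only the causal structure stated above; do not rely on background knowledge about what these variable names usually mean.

Backdoor paths from Ability to Industry (paths whose first edge points into Ability):
  P1: Ability <- UnionMember -> UrbanRes -> Industry
  P2: Ability <- UrbanRes -> Industry
Condition 1 (no descendant of Ability in the set): holds — descendants of Ability are {Experience, Industry, Tenure}; none are in {UrbanRes}.
Condition 2 (every backdoor path blocked by {UrbanRes}):
  P1: blocked at chain node UrbanRes ∈ conditioning set.
  P2: blocked at fork node UrbanRes ∈ conditioning set.
{UrbanRes} satisfies the backdoor criterion.

Yes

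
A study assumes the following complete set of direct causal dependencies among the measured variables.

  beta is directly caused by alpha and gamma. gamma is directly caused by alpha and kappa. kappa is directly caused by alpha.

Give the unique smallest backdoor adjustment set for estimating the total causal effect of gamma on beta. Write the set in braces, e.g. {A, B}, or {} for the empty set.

Variables eligible for adjustment (non-descendants of gamma, excluding gamma and beta): {alpha, kappa}.
Backdoor paths from gamma to beta:
  P1: gamma <- alpha -> beta
  P2: gamma <- kappa <- alpha -> beta
The empty set is not sufficient: P1 (gamma <- alpha -> beta) has no collider blocking it and no conditioned non-collider, so it is open.
Try {alpha}:
  P1: blocked at fork node alpha ∈ conditioning set.
  P2: blocked at fork node alpha ∈ conditioning set.
{alpha} contains no descendant of gamma and blocks every backdoor path.
No other singleton works — e.g. {kappa} leaves P1 open — so {alpha} is the unique smallest valid adjustment set.

{alpha}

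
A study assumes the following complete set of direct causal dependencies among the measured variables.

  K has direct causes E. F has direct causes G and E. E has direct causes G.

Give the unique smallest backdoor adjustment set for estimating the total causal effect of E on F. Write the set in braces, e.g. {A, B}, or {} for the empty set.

{G}

Variables eligible for adjustment (non-descendants of E, excluding E and F): {G}.
Backdoor paths from E to F:
  P1: E <- G -> F
The empty set is not sufficient: P1 (E <- G -> F) has no collider blocking it and no conditioned non-collider, so it is open.
Try {G}:
  P1: blocked at fork node G ∈ conditioning set.
{G} contains no descendant of E and blocks every backdoor path.
{G} is the unique smallest valid adjustment set.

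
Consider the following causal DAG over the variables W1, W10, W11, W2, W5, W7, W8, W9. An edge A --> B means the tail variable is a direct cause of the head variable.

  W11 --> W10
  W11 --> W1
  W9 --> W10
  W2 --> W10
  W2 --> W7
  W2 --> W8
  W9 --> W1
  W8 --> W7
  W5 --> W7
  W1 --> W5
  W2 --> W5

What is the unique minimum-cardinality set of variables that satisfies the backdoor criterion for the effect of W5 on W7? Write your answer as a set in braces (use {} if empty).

{W2}

Variables eligible for adjustment (non-descendants of W5, excluding W5 and W7): {W1, W10, W11, W2, W8, W9}.
Backdoor paths from W5 to W7:
  P1: W5 <- W2 -> W8 -> W7
  P2: W5 <- W2 -> W7
  P3: W5 <- W1 <- W9 -> W10 <- W2 -> W8 -> W7
  P4: W5 <- W1 <- W9 -> W10 <- W2 -> W7
  P5: W5 <- W1 <- W11 -> W10 <- W2 -> W8 -> W7
  P6: W5 <- W1 <- W11 -> W10 <- W2 -> W7
The empty set is not sufficient: P1 (W5 <- W2 -> W8 -> W7) has no collider blocking it and no conditioned non-collider, so it is open.
Try {W2}:
  P1: blocked at fork node W2 ∈ conditioning set.
  P2: blocked at fork node W2 ∈ conditioning set.
  P3: blocked at collider W10 (neither it nor any descendant is in the conditioning set).
  P4: blocked at collider W10 (neither it nor any descendant is in the conditioning set).
  P5: blocked at collider W10 (neither it nor any descendant is in the conditioning set).
  P6: blocked at collider W10 (neither it nor any descendant is in the conditioning set).
{W2} contains no descendant of W5 and blocks every backdoor path.
No other singleton works — e.g. {W9} leaves P1 open — so {W2} is the unique smallest valid adjustment set.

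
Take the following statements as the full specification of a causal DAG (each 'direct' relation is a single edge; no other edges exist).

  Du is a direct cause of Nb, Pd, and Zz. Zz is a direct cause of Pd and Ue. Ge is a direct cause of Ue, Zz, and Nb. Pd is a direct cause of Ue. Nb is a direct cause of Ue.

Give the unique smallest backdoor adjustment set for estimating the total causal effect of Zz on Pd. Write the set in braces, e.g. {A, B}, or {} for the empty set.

Variables eligible for adjustment (non-descendants of Zz, excluding Zz and Pd): {Du, Ge, Nb}.
Backdoor paths from Zz to Pd:
  P1: Zz <- Ge -> Nb <- Du -> Pd
  P2: Zz <- Ge -> Nb -> Ue <- Pd
  P3: Zz <- Ge -> Ue <- Nb <- Du -> Pd
  P4: Zz <- Ge -> Ue <- Pd
  P5: Zz <- Du -> Nb <- Ge -> Ue <- Pd
  P6: Zz <- Du -> Nb -> Ue <- Pd
  P7: Zz <- Du -> Pd
The empty set is not sufficient: P7 (Zz <- Du -> Pd) has no collider blocking it and no conditioned non-collider, so it is open.
Try {Du}:
  P1: blocked at collider Nb (neither it nor any descendant is in the conditioning set).
  P2: blocked at collider Ue (neither it nor any descendant is in the conditioning set).
  P3: blocked at collider Ue (neither it nor any descendant is in the conditioning set).
  P4: blocked at collider Ue (neither it nor any descendant is in the conditioning set).
  P5: blocked at fork node Du ∈ conditioning set.
  P6: blocked at fork node Du ∈ conditioning set.
  P7: blocked at fork node Du ∈ conditioning set.
{Du} contains no descendant of Zz and blocks every backdoor path.
No other singleton works — e.g. {Ge} leaves P7 open — so {Du} is the unique smallest valid adjustment set.

{Du}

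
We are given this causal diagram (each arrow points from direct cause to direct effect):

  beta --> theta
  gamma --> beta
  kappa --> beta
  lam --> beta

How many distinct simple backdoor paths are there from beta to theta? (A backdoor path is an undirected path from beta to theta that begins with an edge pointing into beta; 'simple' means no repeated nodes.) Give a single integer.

0

A backdoor path from beta to theta is any simple undirected path whose first edge points into beta (i.e. leaves beta via a parent).
Parents of beta: {gamma, kappa, lam}.
No simple path from any parent of beta reaches theta without revisiting beta, so there are no backdoor paths.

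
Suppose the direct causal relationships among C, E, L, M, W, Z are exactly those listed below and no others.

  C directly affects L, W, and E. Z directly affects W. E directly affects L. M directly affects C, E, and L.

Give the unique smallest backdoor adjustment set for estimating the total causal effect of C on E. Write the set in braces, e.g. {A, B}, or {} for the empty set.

{M}

Variables eligible for adjustment (non-descendants of C, excluding C and E): {M, Z}.
Backdoor paths from C to E:
  P1: C <- M -> E
  P2: C <- M -> L <- E
The empty set is not sufficient: P1 (C <- M -> E) has no collider blocking it and no conditioned non-collider, so it is open.
Try {M}:
  P1: blocked at fork node M ∈ conditioning set.
  P2: blocked at fork node M ∈ conditioning set.
{M} contains no descendant of C and blocks every backdoor path.
No other singleton works — e.g. {Z} leaves P1 open — so {M} is the unique smallest valid adjustment set.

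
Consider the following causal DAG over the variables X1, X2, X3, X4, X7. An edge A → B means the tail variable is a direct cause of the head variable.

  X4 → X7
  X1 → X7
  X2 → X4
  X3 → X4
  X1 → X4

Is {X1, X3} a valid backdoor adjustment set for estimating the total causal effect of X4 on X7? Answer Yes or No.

Yes

Backdoor paths from X4 to X7 (paths whose first edge points into X4):
  P1: X4 <- X1 -> X7
Condition 1 (no descendant of X4 in the set): holds — descendants of X4 are {X7}; none are in {X1, X3}.
Condition 2 (every backdoor path blocked by {X1, X3}):
  P1: blocked at fork node X1 ∈ conditioning set.
{X1, X3} satisfies the backdoor criterion.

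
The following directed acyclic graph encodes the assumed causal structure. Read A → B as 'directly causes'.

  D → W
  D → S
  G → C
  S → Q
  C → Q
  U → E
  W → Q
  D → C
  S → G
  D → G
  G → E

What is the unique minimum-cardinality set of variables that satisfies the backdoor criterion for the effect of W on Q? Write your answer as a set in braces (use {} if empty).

{D}

Variables eligible for adjustment (non-descendants of W, excluding W and Q): {C, D, E, G, S, U}.
Backdoor paths from W to Q:
  P1: W <- D -> S -> G -> C -> Q
  P2: W <- D -> S -> Q
  P3: W <- D -> G <- S -> Q
  P4: W <- D -> G -> C -> Q
  P5: W <- D -> C <- G <- S -> Q
  P6: W <- D -> C -> Q
The empty set is not sufficient: P1 (W <- D -> S -> G -> C -> Q) has no collider blocking it and no conditioned non-collider, so it is open.
Try {D}:
  P1: blocked at fork node D ∈ conditioning set.
  P2: blocked at fork node D ∈ conditioning set.
  P3: blocked at fork node D ∈ conditioning set.
  P4: blocked at fork node D ∈ conditioning set.
  P5: blocked at fork node D ∈ conditioning set.
  P6: blocked at fork node D ∈ conditioning set.
{D} contains no descendant of W and blocks every backdoor path.
No other singleton works — e.g. {U} leaves P1 open — so {D} is the unique smallest valid adjustment set.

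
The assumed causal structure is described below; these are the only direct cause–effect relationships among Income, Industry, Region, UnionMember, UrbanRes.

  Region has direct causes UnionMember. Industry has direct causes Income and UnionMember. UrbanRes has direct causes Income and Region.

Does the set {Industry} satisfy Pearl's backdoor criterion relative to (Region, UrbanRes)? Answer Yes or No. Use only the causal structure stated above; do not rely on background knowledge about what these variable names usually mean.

Backdoor paths from Region to UrbanRes (paths whose first edge points into Region):
  P1: Region <- UnionMember -> Industry <- Income -> UrbanRes
Condition 1 (no descendant of Region in the set): holds — descendants of Region are {UrbanRes}; none are in {Industry}.
Condition 2 (every backdoor path blocked by {Industry}):
  P1: open — collider(s) Industry are conditioned on (or have a conditioned descendant) and no non-collider on the path is in the set.
{Industry} does not satisfy the backdoor criterion.

No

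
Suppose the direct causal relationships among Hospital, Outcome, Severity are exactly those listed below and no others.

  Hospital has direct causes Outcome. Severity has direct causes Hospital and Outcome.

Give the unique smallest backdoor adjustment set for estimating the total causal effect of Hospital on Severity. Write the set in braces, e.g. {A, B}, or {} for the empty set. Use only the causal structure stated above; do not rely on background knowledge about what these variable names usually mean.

{Outcome}

Variables eligible for adjustment (non-descendants of Hospital, excluding Hospital and Severity): {Outcome}.
Backdoor paths from Hospital to Severity:
  P1: Hospital <- Outcome -> Severity
The empty set is not sufficient: P1 (Hospital <- Outcome -> Severity) has no collider blocking it and no conditioned non-collider, so it is open.
Try {Outcome}:
  P1: blocked at fork node Outcome ∈ conditioning set.
{Outcome} contains no descendant of Hospital and blocks every backdoor path.
{Outcome} is the unique smallest valid adjustment set.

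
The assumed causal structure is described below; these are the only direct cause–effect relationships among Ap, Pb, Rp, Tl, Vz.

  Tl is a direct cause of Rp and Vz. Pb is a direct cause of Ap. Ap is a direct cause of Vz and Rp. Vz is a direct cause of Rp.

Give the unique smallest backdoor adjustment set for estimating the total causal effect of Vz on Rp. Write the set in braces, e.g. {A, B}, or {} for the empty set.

{Ap, Tl}

Variables eligible for adjustment (non-descendants of Vz, excluding Vz and Rp): {Ap, Pb, Tl}.
Backdoor paths from Vz to Rp:
  P1: Vz <- Tl -> Rp
  P2: Vz <- Ap -> Rp
The empty set is not sufficient: P1 (Vz <- Tl -> Rp) has no collider blocking it and no conditioned non-collider, so it is open.
Try {Ap, Tl}:
  P1: blocked at fork node Tl ∈ conditioning set.
  P2: blocked at fork node Ap ∈ conditioning set.
{Ap, Tl} contains no descendant of Vz and blocks every backdoor path.
Every element of {Ap, Tl} is needed (dropping Ap leaves P2 open; dropping Tl leaves P1 open), so no proper subset is valid.
Among all size-2 subsets of the eligible variables, only {Ap, Tl} blocks every backdoor path, so it is the unique smallest valid adjustment set.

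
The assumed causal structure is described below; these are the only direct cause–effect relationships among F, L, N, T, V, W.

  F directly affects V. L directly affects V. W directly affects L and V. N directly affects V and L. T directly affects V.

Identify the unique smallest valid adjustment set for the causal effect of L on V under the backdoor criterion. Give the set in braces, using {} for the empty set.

{N, W}

Variables eligible for adjustment (non-descendants of L, excluding L and V): {F, N, T, W}.
Backdoor paths from L to V:
  P1: L <- N -> V
  P2: L <- W -> V
The empty set is not sufficient: P1 (L <- N -> V) has no collider blocking it and no conditioned non-collider, so it is open.
Try {N, W}:
  P1: blocked at fork node N ∈ conditioning set.
  P2: blocked at fork node W ∈ conditioning set.
{N, W} contains no descendant of L and blocks every backdoor path.
Every element of {N, W} is needed (dropping N leaves P1 open; dropping W leaves P2 open), so no proper subset is valid.
Among all size-2 subsets of the eligible variables, only {N, W} blocks every backdoor path, so it is the unique smallest valid adjustment set.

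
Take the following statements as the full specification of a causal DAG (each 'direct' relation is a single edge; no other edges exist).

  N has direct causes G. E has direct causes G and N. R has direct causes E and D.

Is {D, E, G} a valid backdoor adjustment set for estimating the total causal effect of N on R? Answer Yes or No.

No

Backdoor paths from N to R (paths whose first edge points into N):
  P1: N <- G -> E -> R
Condition 1 (no descendant of N in the set): FAILS — E is a descendant of N.
Condition 2 (every backdoor path blocked by {D, E, G}):
  P1: blocked at fork node G ∈ conditioning set.
{D, E, G} does not satisfy the backdoor criterion.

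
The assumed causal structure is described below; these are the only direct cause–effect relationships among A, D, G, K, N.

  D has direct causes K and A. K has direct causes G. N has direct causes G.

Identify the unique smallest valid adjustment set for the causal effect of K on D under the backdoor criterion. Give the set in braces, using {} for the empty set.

Variables eligible for adjustment (non-descendants of K, excluding K and D): {A, G, N}.
Backdoor paths from K to D:
  (none)
With no backdoor paths the empty set already satisfies the criterion, and it is trivially minimal.

{}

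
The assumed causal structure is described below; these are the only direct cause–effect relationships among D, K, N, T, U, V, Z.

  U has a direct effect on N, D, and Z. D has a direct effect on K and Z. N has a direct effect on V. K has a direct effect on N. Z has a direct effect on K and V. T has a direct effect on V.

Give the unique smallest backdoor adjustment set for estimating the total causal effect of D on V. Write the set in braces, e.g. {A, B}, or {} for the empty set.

{U}

Variables eligible for adjustment (non-descendants of D, excluding D and V): {T, U}.
Backdoor paths from D to V:
  P1: D <- U -> Z -> K -> N -> V
  P2: D <- U -> Z -> V
  P3: D <- U -> N <- K <- Z -> V
  P4: D <- U -> N -> V
The empty set is not sufficient: P1 (D <- U -> Z -> K -> N -> V) has no collider blocking it and no conditioned non-collider, so it is open.
Try {U}:
  P1: blocked at fork node U ∈ conditioning set.
  P2: blocked at fork node U ∈ conditioning set.
  P3: blocked at fork node U ∈ conditioning set.
  P4: blocked at fork node U ∈ conditioning set.
{U} contains no descendant of D and blocks every backdoor path.
No other singleton works — e.g. {T} leaves P1 open — so {U} is the unique smallest valid adjustment set.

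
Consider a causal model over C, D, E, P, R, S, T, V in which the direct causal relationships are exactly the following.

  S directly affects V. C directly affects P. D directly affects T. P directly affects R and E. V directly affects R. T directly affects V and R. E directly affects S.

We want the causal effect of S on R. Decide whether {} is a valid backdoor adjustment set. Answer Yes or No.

No

Backdoor paths from S to R (paths whose first edge points into S):
  P1: S <- E <- P -> R
Condition 1 (no descendant of S in the set): holds — descendants of S are {R, V}; none are in {}.
Condition 2 (every backdoor path blocked by {}):
  P1: open — no interior node is in the conditioning set.
{} does not satisfy the backdoor criterion.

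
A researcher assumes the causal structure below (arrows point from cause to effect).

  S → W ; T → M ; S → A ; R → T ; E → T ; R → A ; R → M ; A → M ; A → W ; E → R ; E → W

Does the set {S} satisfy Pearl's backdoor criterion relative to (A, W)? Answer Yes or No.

Backdoor paths from A to W (paths whose first edge points into A):
  P1: A <- S -> W
  P2: A <- R <- E -> W
  P3: A <- R -> T <- E -> W
  P4: A <- R -> M <- T <- E -> W
Condition 1 (no descendant of A in the set): holds — descendants of A are {M, W}; none are in {S}.
Condition 2 (every backdoor path blocked by {S}):
  P1: blocked at fork node S ∈ conditioning set.
  P2: open — no interior node is in the conditioning set.
  P3: blocked at collider T (neither it nor any descendant is in the conditioning set).
  P4: blocked at collider M (neither it nor any descendant is in the conditioning set).
{S} does not satisfy the backdoor criterion.

No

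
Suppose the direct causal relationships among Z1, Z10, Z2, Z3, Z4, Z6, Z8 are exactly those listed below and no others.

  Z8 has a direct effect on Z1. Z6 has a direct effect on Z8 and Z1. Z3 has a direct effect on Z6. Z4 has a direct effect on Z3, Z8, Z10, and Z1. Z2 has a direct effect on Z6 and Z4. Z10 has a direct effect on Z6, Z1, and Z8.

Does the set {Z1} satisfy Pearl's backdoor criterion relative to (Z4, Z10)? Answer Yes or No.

No

Backdoor paths from Z4 to Z10 (paths whose first edge points into Z4):
  P1: Z4 <- Z2 -> Z6 <- Z10
  P2: Z4 <- Z2 -> Z6 -> Z8 <- Z10
  P3: Z4 <- Z2 -> Z6 -> Z8 -> Z1 <- Z10
  P4: Z4 <- Z2 -> Z6 -> Z1 <- Z10
  P5: Z4 <- Z2 -> Z6 -> Z1 <- Z8 <- Z10
Condition 1 (no descendant of Z4 in the set): FAILS — Z1 is a descendant of Z4.
Condition 2 (every backdoor path blocked by {Z1}):
  P1: open — collider(s) Z6 are conditioned on (or have a conditioned descendant) and no non-collider on the path is in the set.
  P2: open — collider(s) Z8 are conditioned on (or have a conditioned descendant) and no non-collider on the path is in the set.
  P3: open — collider(s) Z1 are conditioned on (or have a conditioned descendant) and no non-collider on the path is in the set.
  P4: open — collider(s) Z1 are conditioned on (or have a conditioned descendant) and no non-collider on the path is in the set.
  P5: open — collider(s) Z1 are conditioned on (or have a conditioned descendant) and no non-collider on the path is in the set.
{Z1} does not satisfy the backdoor criterion.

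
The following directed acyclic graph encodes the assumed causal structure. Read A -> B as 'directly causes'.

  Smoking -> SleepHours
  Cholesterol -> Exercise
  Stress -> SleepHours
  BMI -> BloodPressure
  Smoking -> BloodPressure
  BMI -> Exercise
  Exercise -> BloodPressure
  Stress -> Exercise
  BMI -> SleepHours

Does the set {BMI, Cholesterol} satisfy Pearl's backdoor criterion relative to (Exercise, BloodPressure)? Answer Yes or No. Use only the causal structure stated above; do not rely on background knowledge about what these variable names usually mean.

Backdoor paths from Exercise to BloodPressure (paths whose first edge points into Exercise):
  P1: Exercise <- Stress -> SleepHours <- Smoking -> BloodPressure
  P2: Exercise <- Stress -> SleepHours <- BMI -> BloodPressure
  P3: Exercise <- BMI -> BloodPressure
  P4: Exercise <- BMI -> SleepHours <- Smoking -> BloodPressure
Condition 1 (no descendant of Exercise in the set): holds — descendants of Exercise are {BloodPressure}; none are in {BMI, Cholesterol}.
Condition 2 (every backdoor path blocked by {BMI, Cholesterol}):
  P1: blocked at collider SleepHours (neither it nor any descendant is in the conditioning set).
  P2: blocked at collider SleepHours (neither it nor any descendant is in the conditioning set).
  P3: blocked at fork node BMI ∈ conditioning set.
  P4: blocked at fork node BMI ∈ conditioning set.
{BMI, Cholesterol} satisfies the backdoor criterion.

Yes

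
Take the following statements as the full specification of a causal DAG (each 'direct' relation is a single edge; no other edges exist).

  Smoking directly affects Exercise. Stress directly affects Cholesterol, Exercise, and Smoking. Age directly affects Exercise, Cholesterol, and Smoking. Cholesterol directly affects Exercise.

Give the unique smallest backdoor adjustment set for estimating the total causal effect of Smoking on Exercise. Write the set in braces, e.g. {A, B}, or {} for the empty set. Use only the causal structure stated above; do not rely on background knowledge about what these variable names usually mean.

{Age, Stress}

Variables eligible for adjustment (non-descendants of Smoking, excluding Smoking and Exercise): {Age, Cholesterol, Stress}.
Backdoor paths from Smoking to Exercise:
  P1: Smoking <- Stress -> Cholesterol <- Age -> Exercise
  P2: Smoking <- Stress -> Cholesterol -> Exercise
  P3: Smoking <- Stress -> Exercise
  P4: Smoking <- Age -> Cholesterol <- Stress -> Exercise
  P5: Smoking <- Age -> Cholesterol -> Exercise
  P6: Smoking <- Age -> Exercise
The empty set is not sufficient: P2 (Smoking <- Stress -> Cholesterol -> Exercise) has no collider blocking it and no conditioned non-collider, so it is open.
Try {Age, Stress}:
  P1: blocked at fork node Stress ∈ conditioning set.
  P2: blocked at fork node Stress ∈ conditioning set.
  P3: blocked at fork node Stress ∈ conditioning set.
  P4: blocked at fork node Age ∈ conditioning set.
  P5: blocked at fork node Age ∈ conditioning set.
  P6: blocked at fork node Age ∈ conditioning set.
{Age, Stress} contains no descendant of Smoking and blocks every backdoor path.
Every element of {Age, Stress} is needed (dropping Age leaves P5 open; dropping Stress leaves P2 open), so no proper subset is valid.
Among all size-2 subsets of the eligible variables, only {Age, Stress} blocks every backdoor path, so it is the unique smallest valid adjustment set.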